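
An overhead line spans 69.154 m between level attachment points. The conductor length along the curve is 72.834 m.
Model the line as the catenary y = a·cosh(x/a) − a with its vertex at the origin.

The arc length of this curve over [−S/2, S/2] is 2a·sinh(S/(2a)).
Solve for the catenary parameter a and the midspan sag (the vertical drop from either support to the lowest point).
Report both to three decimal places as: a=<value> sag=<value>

a=61.675 sag=9.949

seed: a₀ = √(S³/(24(L−S))) = √(69.154³/(24·3.680)) = 61.192251
iter 1: u=0.565055  f(a)=+5.920e-02  f'(a)=-1.242e-01  a ← 61.192251 − (+5.920e-02/-1.242e-01) = 61.669031
iter 2: u=0.560687  f(a)=+6.990e-04  f'(a)=-1.212e-01  a ← 61.669031 − (+6.990e-04/-1.212e-01) = 61.674796
iter 3: u=0.560634  f(a)=+1.000e-07  f'(a)=-1.212e-01  a ← 61.674796 − (+1.000e-07/-1.212e-01) = 61.674797
iter 4: u=0.560634  f(a)=+1.421e-14  f'(a)=-1.212e-01  a ← 61.674797 − (+1.421e-14/-1.212e-01) = 61.674797
converged: |Δa| < 1e-12 after 4 iterations
sag = a·(cosh(S/(2a)) − 1) = 61.674797·(cosh(0.560634) − 1) = 9.949071
T_max/T_min = cosh(S/(2a)) = 1.161315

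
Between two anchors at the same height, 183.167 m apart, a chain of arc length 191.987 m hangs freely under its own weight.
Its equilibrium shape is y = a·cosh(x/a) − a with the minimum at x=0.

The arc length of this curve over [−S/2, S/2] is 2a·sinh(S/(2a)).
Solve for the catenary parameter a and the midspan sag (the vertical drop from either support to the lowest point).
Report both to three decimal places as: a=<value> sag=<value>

a=171.602 sag=25.025

seed: a₀ = √(S³/(24(L−S))) = √(183.167³/(24·8.820)) = 170.384834
iter 1: u=0.537510  f(a)=+1.283e-01  f'(a)=-1.066e-01  a ← 170.384834 − (+1.283e-01/-1.066e-01) = 171.588862
iter 2: u=0.533738  f(a)=+1.373e-03  f'(a)=-1.043e-01  a ← 171.588862 − (+1.373e-03/-1.043e-01) = 171.602024
iter 3: u=0.533697  f(a)=+1.609e-07  f'(a)=-1.043e-01  a ← 171.602024 − (+1.609e-07/-1.043e-01) = 171.602026
iter 4: u=0.533697  f(a)=-5.684e-14  f'(a)=-1.043e-01  a ← 171.602026 − (-5.684e-14/-1.043e-01) = 171.602026
converged: |Δa| < 1e-12 after 4 iterations
sag = a·(cosh(S/(2a)) − 1) = 171.602026·(cosh(0.533697) − 1) = 25.024542
T_max/T_min = cosh(S/(2a)) = 1.145829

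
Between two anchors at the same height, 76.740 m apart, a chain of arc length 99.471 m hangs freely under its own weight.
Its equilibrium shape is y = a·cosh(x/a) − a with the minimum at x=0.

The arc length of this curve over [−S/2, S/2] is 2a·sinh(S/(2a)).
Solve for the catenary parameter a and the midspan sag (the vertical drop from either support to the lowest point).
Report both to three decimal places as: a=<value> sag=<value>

seed: a₀ = √(S³/(24(L−S))) = √(76.740³/(24·22.731)) = 28.781790
iter 1: u=1.333135  f(a)=+2.108e+00  f'(a)=-1.879e+00  a ← 28.781790 − (+2.108e+00/-1.879e+00) = 29.903614
iter 2: u=1.283122  f(a)=+1.295e-01  f'(a)=-1.654e+00  a ← 29.903614 − (+1.295e-01/-1.654e+00) = 29.981886
iter 3: u=1.279773  f(a)=+5.595e-04  f'(a)=-1.640e+00  a ← 29.981886 − (+5.595e-04/-1.640e+00) = 29.982227
iter 4: u=1.279758  f(a)=+1.055e-08  f'(a)=-1.640e+00  a ← 29.982227 − (+1.055e-08/-1.640e+00) = 29.982227
iter 5: u=1.279758  f(a)=+0.000e+00  f'(a)=-1.640e+00  a ← 29.982227 − (+0.000e+00/-1.640e+00) = 29.982227
converged: |Δa| < 1e-12 after 5 iterations
sag = a·(cosh(S/(2a)) − 1) = 29.982227·(cosh(1.279758) − 1) = 28.091467
T_max/T_min = cosh(S/(2a)) = 1.936937

a=29.982 sag=28.091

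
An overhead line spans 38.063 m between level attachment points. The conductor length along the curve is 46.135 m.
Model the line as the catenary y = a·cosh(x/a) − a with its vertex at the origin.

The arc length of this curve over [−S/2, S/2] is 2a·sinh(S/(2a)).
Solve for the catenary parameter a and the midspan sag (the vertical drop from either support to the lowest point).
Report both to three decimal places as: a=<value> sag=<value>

a=17.384 sag=11.500

seed: a₀ = √(S³/(24(L−S))) = √(38.063³/(24·8.072)) = 16.871680
iter 1: u=1.128015  f(a)=+5.294e-01  f'(a)=-1.084e+00  a ← 16.871680 − (+5.294e-01/-1.084e+00) = 17.359911
iter 2: u=1.096290  f(a)=+2.385e-02  f'(a)=-9.886e-01  a ← 17.359911 − (+2.385e-02/-9.886e-01) = 17.384035
iter 3: u=1.094769  f(a)=+5.346e-05  f'(a)=-9.842e-01  a ← 17.384035 − (+5.346e-05/-9.842e-01) = 17.384089
iter 4: u=1.094765  f(a)=+2.699e-10  f'(a)=-9.842e-01  a ← 17.384089 − (+2.699e-10/-9.842e-01) = 17.384089
iter 5: u=1.094765  f(a)=-7.105e-15  f'(a)=-9.842e-01  a ← 17.384089 − (-7.105e-15/-9.842e-01) = 17.384089
converged: |Δa| < 1e-12 after 5 iterations
sag = a·(cosh(S/(2a)) − 1) = 17.384089·(cosh(1.094765) − 1) = 11.500441
T_max/T_min = cosh(S/(2a)) = 1.661550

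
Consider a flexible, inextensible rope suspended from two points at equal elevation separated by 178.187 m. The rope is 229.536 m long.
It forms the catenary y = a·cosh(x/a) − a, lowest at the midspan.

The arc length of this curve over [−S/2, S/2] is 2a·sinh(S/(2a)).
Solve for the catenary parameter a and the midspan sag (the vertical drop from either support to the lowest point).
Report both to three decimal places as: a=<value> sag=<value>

seed: a₀ = √(S³/(24(L−S))) = √(178.187³/(24·51.349)) = 67.755165
iter 1: u=1.314933  f(a)=+4.626e+00  f'(a)=-1.795e+00  a ← 67.755165 − (+4.626e+00/-1.795e+00) = 70.333283
iter 2: u=1.266733  f(a)=+2.772e-01  f'(a)=-1.585e+00  a ← 70.333283 − (+2.772e-01/-1.585e+00) = 70.508114
iter 3: u=1.263592  f(a)=+1.135e-03  f'(a)=-1.572e+00  a ← 70.508114 − (+1.135e-03/-1.572e+00) = 70.508836
iter 4: u=1.263579  f(a)=+1.921e-08  f'(a)=-1.572e+00  a ← 70.508836 − (+1.921e-08/-1.572e+00) = 70.508836
iter 5: u=1.263579  f(a)=+2.842e-14  f'(a)=-1.572e+00  a ← 70.508836 − (+2.842e-14/-1.572e+00) = 70.508836
converged: |Δa| < 1e-12 after 5 iterations
sag = a·(cosh(S/(2a)) − 1) = 70.508836·(cosh(1.263579) − 1) = 64.187822
T_max/T_min = cosh(S/(2a)) = 1.910351

a=70.509 sag=64.188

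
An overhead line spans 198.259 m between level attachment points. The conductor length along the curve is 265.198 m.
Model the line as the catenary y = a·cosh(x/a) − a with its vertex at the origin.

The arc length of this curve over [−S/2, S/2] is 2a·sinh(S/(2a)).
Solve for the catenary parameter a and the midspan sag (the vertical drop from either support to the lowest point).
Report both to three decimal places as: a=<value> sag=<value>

a=72.932 sag=78.401

seed: a₀ = √(S³/(24(L−S))) = √(198.259³/(24·66.939)) = 69.647276
iter 1: u=1.423308  f(a)=+7.117e+00  f'(a)=-2.341e+00  a ← 69.647276 − (+7.117e+00/-2.341e+00) = 72.687434
iter 2: u=1.363778  f(a)=+4.925e-01  f'(a)=-2.027e+00  a ← 72.687434 − (+4.925e-01/-2.027e+00) = 72.930391
iter 3: u=1.359234  f(a)=+2.746e-03  f'(a)=-2.005e+00  a ← 72.930391 − (+2.746e-03/-2.005e+00) = 72.931761
iter 4: u=1.359209  f(a)=+8.646e-08  f'(a)=-2.004e+00  a ← 72.931761 − (+8.646e-08/-2.004e+00) = 72.931761
iter 5: u=1.359209  f(a)=+0.000e+00  f'(a)=-2.004e+00  a ← 72.931761 − (+0.000e+00/-2.004e+00) = 72.931761
converged: |Δa| < 1e-12 after 5 iterations
sag = a·(cosh(S/(2a)) − 1) = 72.931761·(cosh(1.359209) − 1) = 78.400775
T_max/T_min = cosh(S/(2a)) = 2.074988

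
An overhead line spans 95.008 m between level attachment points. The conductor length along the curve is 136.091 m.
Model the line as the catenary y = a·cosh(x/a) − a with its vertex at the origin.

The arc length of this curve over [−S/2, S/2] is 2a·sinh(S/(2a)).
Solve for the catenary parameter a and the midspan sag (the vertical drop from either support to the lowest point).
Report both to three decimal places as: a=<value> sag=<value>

a=31.242 sag=43.633

seed: a₀ = √(S³/(24(L−S))) = √(95.008³/(24·41.083)) = 29.491955
iter 1: u=1.610744  f(a)=+5.671e+00  f'(a)=-3.579e+00  a ← 29.491955 − (+5.671e+00/-3.579e+00) = 31.076356
iter 2: u=1.528622  f(a)=+4.891e-01  f'(a)=-2.986e+00  a ← 31.076356 − (+4.891e-01/-2.986e+00) = 31.240127
iter 3: u=1.520608  f(a)=+4.396e-03  f'(a)=-2.933e+00  a ← 31.240127 − (+4.396e-03/-2.933e+00) = 31.241626
iter 4: u=1.520535  f(a)=+3.621e-07  f'(a)=-2.932e+00  a ← 31.241626 − (+3.621e-07/-2.932e+00) = 31.241626
iter 5: u=1.520535  f(a)=+0.000e+00  f'(a)=-2.932e+00  a ← 31.241626 − (+0.000e+00/-2.932e+00) = 31.241626
converged: |Δa| < 1e-12 after 5 iterations
sag = a·(cosh(S/(2a)) − 1) = 31.241626·(cosh(1.520535) − 1) = 43.633131
T_max/T_min = cosh(S/(2a)) = 2.396634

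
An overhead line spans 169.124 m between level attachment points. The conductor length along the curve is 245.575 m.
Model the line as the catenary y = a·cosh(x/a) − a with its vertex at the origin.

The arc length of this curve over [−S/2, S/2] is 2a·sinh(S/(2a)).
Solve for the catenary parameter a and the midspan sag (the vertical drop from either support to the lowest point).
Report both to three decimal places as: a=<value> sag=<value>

seed: a₀ = √(S³/(24(L−S))) = √(169.124³/(24·76.451)) = 51.346478
iter 1: u=1.646890  f(a)=+1.106e+01  f'(a)=-3.868e+00  a ← 51.346478 − (+1.106e+01/-3.868e+00) = 54.206776
iter 2: u=1.559989  f(a)=+9.917e-01  f'(a)=-3.203e+00  a ← 54.206776 − (+9.917e-01/-3.203e+00) = 54.516417
iter 3: u=1.551129  f(a)=+9.702e-03  f'(a)=-3.140e+00  a ← 54.516417 − (+9.702e-03/-3.140e+00) = 54.519507
iter 4: u=1.551041  f(a)=+9.488e-07  f'(a)=-3.140e+00  a ← 54.519507 − (+9.488e-07/-3.140e+00) = 54.519507
iter 5: u=1.551041  f(a)=-5.684e-14  f'(a)=-3.140e+00  a ← 54.519507 − (-5.684e-14/-3.140e+00) = 54.519507
converged: |Δa| < 1e-12 after 5 iterations
sag = a·(cosh(S/(2a)) − 1) = 54.519507·(cosh(1.551041) − 1) = 79.827606
T_max/T_min = cosh(S/(2a)) = 2.464203

a=54.520 sag=79.828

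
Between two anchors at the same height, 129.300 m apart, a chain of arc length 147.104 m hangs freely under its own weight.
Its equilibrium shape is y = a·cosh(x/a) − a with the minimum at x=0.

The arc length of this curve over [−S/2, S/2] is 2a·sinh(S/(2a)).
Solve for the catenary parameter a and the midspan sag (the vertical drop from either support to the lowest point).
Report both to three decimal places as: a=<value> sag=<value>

a=72.551 sag=30.762

seed: a₀ = √(S³/(24(L−S))) = √(129.300³/(24·17.804)) = 71.126817
iter 1: u=0.908940  f(a)=+7.501e-01  f'(a)=-5.432e-01  a ← 71.126817 − (+7.501e-01/-5.432e-01) = 72.507626
iter 2: u=0.891630  f(a)=+2.240e-02  f'(a)=-5.112e-01  a ← 72.507626 − (+2.240e-02/-5.112e-01) = 72.551443
iter 3: u=0.891092  f(a)=+2.134e-05  f'(a)=-5.102e-01  a ← 72.551443 − (+2.134e-05/-5.102e-01) = 72.551485
iter 4: u=0.891091  f(a)=+1.938e-11  f'(a)=-5.102e-01  a ← 72.551485 − (+1.938e-11/-5.102e-01) = 72.551485
converged: |Δa| < 1e-12 after 4 iterations
sag = a·(cosh(S/(2a)) − 1) = 72.551485·(cosh(0.891091) − 1) = 30.761702
T_max/T_min = cosh(S/(2a)) = 1.423998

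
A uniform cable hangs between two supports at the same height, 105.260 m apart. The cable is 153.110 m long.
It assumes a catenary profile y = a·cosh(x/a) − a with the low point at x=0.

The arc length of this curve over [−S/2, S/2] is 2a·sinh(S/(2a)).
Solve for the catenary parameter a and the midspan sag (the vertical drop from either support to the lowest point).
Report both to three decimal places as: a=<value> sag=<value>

a=33.847 sag=49.857

seed: a₀ = √(S³/(24(L−S))) = √(105.260³/(24·47.850)) = 31.867534
iter 1: u=1.651524  f(a)=+6.966e+00  f'(a)=-3.906e+00  a ← 31.867534 − (+6.966e+00/-3.906e+00) = 33.650864
iter 2: u=1.564001  f(a)=+6.275e-01  f'(a)=-3.231e+00  a ← 33.650864 − (+6.275e-01/-3.231e+00) = 33.845052
iter 3: u=1.555028  f(a)=+6.205e-03  f'(a)=-3.168e+00  a ← 33.845052 − (+6.205e-03/-3.168e+00) = 33.847011
iter 4: u=1.554938  f(a)=+6.201e-07  f'(a)=-3.167e+00  a ← 33.847011 − (+6.201e-07/-3.167e+00) = 33.847011
iter 5: u=1.554938  f(a)=+0.000e+00  f'(a)=-3.167e+00  a ← 33.847011 − (+0.000e+00/-3.167e+00) = 33.847011
converged: |Δa| < 1e-12 after 5 iterations
sag = a·(cosh(S/(2a)) − 1) = 33.847011·(cosh(1.554938) − 1) = 49.856562
T_max/T_min = cosh(S/(2a)) = 2.472998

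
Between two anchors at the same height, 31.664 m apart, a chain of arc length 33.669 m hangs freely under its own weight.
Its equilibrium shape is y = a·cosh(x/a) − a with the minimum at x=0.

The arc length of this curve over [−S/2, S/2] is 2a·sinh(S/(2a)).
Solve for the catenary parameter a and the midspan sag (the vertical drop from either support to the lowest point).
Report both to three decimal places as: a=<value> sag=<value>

a=25.926 sag=4.986

seed: a₀ = √(S³/(24(L−S))) = √(31.664³/(24·2.005)) = 25.685372
iter 1: u=0.616382  f(a)=+3.843e-02  f'(a)=-1.621e-01  a ← 25.685372 − (+3.843e-02/-1.621e-01) = 25.922425
iter 2: u=0.610745  f(a)=+5.386e-04  f'(a)=-1.576e-01  a ← 25.922425 − (+5.386e-04/-1.576e-01) = 25.925842
iter 3: u=0.610665  f(a)=+1.091e-07  f'(a)=-1.576e-01  a ← 25.925842 − (+1.091e-07/-1.576e-01) = 25.925843
iter 4: u=0.610665  f(a)=+0.000e+00  f'(a)=-1.576e-01  a ← 25.925843 − (+0.000e+00/-1.576e-01) = 25.925843
converged: |Δa| < 1e-12 after 4 iterations
sag = a·(cosh(S/(2a)) − 1) = 25.925843·(cosh(0.610665) − 1) = 4.986124
T_max/T_min = cosh(S/(2a)) = 1.192323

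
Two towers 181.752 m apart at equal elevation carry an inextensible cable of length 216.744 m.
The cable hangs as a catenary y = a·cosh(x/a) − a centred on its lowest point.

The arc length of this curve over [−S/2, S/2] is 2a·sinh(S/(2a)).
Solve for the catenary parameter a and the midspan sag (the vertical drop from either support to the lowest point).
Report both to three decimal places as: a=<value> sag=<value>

seed: a₀ = √(S³/(24(L−S))) = √(181.752³/(24·34.992)) = 84.552956
iter 1: u=1.074782  f(a)=+2.078e+00  f'(a)=-9.273e-01  a ← 84.552956 − (+2.078e+00/-9.273e-01) = 86.793298
iter 2: u=1.047039  f(a)=+8.544e-02  f'(a)=-8.525e-01  a ← 86.793298 − (+8.544e-02/-8.525e-01) = 86.893517
iter 3: u=1.045832  f(a)=+1.582e-04  f'(a)=-8.493e-01  a ← 86.893517 − (+1.582e-04/-8.493e-01) = 86.893703
iter 4: u=1.045830  f(a)=+5.447e-10  f'(a)=-8.493e-01  a ← 86.893703 − (+5.447e-10/-8.493e-01) = 86.893703
iter 5: u=1.045830  f(a)=-5.684e-14  f'(a)=-8.493e-01  a ← 86.893703 − (-5.684e-14/-8.493e-01) = 86.893703
converged: |Δa| < 1e-12 after 5 iterations
sag = a·(cosh(S/(2a)) − 1) = 86.893703·(cosh(1.045830) − 1) = 52.012762
T_max/T_min = cosh(S/(2a)) = 1.598579

a=86.894 sag=52.013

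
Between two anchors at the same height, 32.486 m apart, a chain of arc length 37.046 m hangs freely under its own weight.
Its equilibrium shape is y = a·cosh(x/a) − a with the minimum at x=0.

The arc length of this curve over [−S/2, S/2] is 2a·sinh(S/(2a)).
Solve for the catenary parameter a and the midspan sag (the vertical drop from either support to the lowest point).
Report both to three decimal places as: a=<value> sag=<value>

seed: a₀ = √(S³/(24(L−S))) = √(32.486³/(24·4.560)) = 17.699309
iter 1: u=0.917719  f(a)=+1.959e-01  f'(a)=-5.600e-01  a ← 17.699309 − (+1.959e-01/-5.600e-01) = 18.049168
iter 2: u=0.899931  f(a)=+5.960e-03  f'(a)=-5.264e-01  a ← 18.049168 − (+5.960e-03/-5.264e-01) = 18.060490
iter 3: u=0.899367  f(a)=+5.899e-06  f'(a)=-5.254e-01  a ← 18.060490 − (+5.899e-06/-5.254e-01) = 18.060501
iter 4: u=0.899366  f(a)=+5.791e-12  f'(a)=-5.254e-01  a ← 18.060501 − (+5.791e-12/-5.254e-01) = 18.060501
converged: |Δa| < 1e-12 after 4 iterations
sag = a·(cosh(S/(2a)) − 1) = 18.060501·(cosh(0.899366) − 1) = 7.810008
T_max/T_min = cosh(S/(2a)) = 1.432436

a=18.061 sag=7.810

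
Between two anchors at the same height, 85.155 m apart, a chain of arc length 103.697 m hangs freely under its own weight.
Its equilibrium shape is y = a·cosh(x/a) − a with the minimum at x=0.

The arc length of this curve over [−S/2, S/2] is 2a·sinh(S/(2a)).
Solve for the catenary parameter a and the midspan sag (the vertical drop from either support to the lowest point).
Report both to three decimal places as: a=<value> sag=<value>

a=38.411 sag=26.116

seed: a₀ = √(S³/(24(L−S))) = √(85.155³/(24·18.542)) = 37.250433
iter 1: u=1.143007  f(a)=+1.250e+00  f'(a)=-1.132e+00  a ← 37.250433 − (+1.250e+00/-1.132e+00) = 38.354495
iter 2: u=1.110105  f(a)=+5.771e-02  f'(a)=-1.029e+00  a ← 38.354495 − (+5.771e-02/-1.029e+00) = 38.410551
iter 3: u=1.108484  f(a)=+1.363e-04  f'(a)=-1.025e+00  a ← 38.410551 − (+1.363e-04/-1.025e+00) = 38.410684
iter 4: u=1.108481  f(a)=+7.638e-10  f'(a)=-1.025e+00  a ← 38.410684 − (+7.638e-10/-1.025e+00) = 38.410684
iter 5: u=1.108481  f(a)=+1.421e-14  f'(a)=-1.025e+00  a ← 38.410684 − (+1.421e-14/-1.025e+00) = 38.410684
converged: |Δa| < 1e-12 after 5 iterations
sag = a·(cosh(S/(2a)) − 1) = 38.410684·(cosh(1.108481) − 1) = 26.115648
T_max/T_min = cosh(S/(2a)) = 1.679906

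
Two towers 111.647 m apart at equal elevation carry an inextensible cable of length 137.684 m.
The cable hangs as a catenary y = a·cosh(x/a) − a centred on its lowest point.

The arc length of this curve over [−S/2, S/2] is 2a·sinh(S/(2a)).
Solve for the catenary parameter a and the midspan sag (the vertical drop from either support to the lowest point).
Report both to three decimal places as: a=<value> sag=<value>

seed: a₀ = √(S³/(24(L−S))) = √(111.647³/(24·26.037)) = 47.192121
iter 1: u=1.182899  f(a)=+1.883e+00  f'(a)=-1.266e+00  a ← 47.192121 − (+1.883e+00/-1.266e+00) = 48.680149
iter 2: u=1.146741  f(a)=+9.275e-02  f'(a)=-1.144e+00  a ← 48.680149 − (+9.275e-02/-1.144e+00) = 48.761236
iter 3: u=1.144834  f(a)=+2.507e-04  f'(a)=-1.138e+00  a ← 48.761236 − (+2.507e-04/-1.138e+00) = 48.761457
iter 4: u=1.144828  f(a)=+1.843e-09  f'(a)=-1.138e+00  a ← 48.761457 − (+1.843e-09/-1.138e+00) = 48.761457
iter 5: u=1.144828  f(a)=+0.000e+00  f'(a)=-1.138e+00  a ← 48.761457 − (+0.000e+00/-1.138e+00) = 48.761457
converged: |Δa| < 1e-12 after 5 iterations
sag = a·(cosh(S/(2a)) − 1) = 48.761457·(cosh(1.144828) − 1) = 35.600268
T_max/T_min = cosh(S/(2a)) = 1.730090

a=48.761 sag=35.600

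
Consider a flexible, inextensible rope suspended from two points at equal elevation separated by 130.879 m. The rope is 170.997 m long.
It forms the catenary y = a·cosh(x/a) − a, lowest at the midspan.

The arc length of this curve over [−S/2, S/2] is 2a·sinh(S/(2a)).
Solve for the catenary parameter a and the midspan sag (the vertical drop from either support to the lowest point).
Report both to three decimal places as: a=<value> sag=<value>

seed: a₀ = √(S³/(24(L−S))) = √(130.879³/(24·40.118)) = 48.253597
iter 1: u=1.356158  f(a)=+3.855e+00  f'(a)=-1.989e+00  a ← 48.253597 − (+3.855e+00/-1.989e+00) = 50.191329
iter 2: u=1.303801  f(a)=+2.444e-01  f'(a)=-1.744e+00  a ← 50.191329 − (+2.444e-01/-1.744e+00) = 50.331412
iter 3: u=1.300172  f(a)=+1.129e-03  f'(a)=-1.728e+00  a ← 50.331412 − (+1.129e-03/-1.728e+00) = 50.332065
iter 4: u=1.300155  f(a)=+2.434e-08  f'(a)=-1.728e+00  a ← 50.332065 − (+2.434e-08/-1.728e+00) = 50.332065
iter 5: u=1.300155  f(a)=-5.684e-14  f'(a)=-1.728e+00  a ← 50.332065 − (-5.684e-14/-1.728e+00) = 50.332065
converged: |Δa| < 1e-12 after 5 iterations
sag = a·(cosh(S/(2a)) − 1) = 50.332065·(cosh(1.300155) − 1) = 48.881393
T_max/T_min = cosh(S/(2a)) = 1.971178

a=50.332 sag=48.881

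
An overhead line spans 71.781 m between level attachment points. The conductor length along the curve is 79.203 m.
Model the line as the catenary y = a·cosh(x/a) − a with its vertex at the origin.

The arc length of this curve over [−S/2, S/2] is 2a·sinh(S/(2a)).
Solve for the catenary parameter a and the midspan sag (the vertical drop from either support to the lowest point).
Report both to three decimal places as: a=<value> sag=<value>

a=46.257 sag=14.636

seed: a₀ = √(S³/(24(L−S))) = √(71.781³/(24·7.422)) = 45.566761
iter 1: u=0.787647  f(a)=+2.337e-01  f'(a)=-3.464e-01  a ← 45.566761 − (+2.337e-01/-3.464e-01) = 46.241235
iter 2: u=0.776158  f(a)=+5.289e-03  f'(a)=-3.309e-01  a ← 46.241235 − (+5.289e-03/-3.309e-01) = 46.257219
iter 3: u=0.775890  f(a)=+2.849e-06  f'(a)=-3.305e-01  a ← 46.257219 − (+2.849e-06/-3.305e-01) = 46.257227
iter 4: u=0.775890  f(a)=+8.384e-13  f'(a)=-3.305e-01  a ← 46.257227 − (+8.384e-13/-3.305e-01) = 46.257227
converged: |Δa| < 1e-12 after 4 iterations
sag = a·(cosh(S/(2a)) − 1) = 46.257227·(cosh(0.775890) − 1) = 14.636203
T_max/T_min = cosh(S/(2a)) = 1.316409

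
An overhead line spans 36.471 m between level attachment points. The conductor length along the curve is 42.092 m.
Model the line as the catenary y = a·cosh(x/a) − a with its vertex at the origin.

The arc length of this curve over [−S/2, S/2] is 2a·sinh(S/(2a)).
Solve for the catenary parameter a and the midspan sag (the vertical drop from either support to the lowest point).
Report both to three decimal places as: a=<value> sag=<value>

seed: a₀ = √(S³/(24(L−S))) = √(36.471³/(24·5.621)) = 18.963089
iter 1: u=0.961631  f(a)=+2.657e-01  f'(a)=-6.495e-01  a ← 18.963089 − (+2.657e-01/-6.495e-01) = 19.372163
iter 2: u=0.941325  f(a)=+8.841e-03  f'(a)=-6.069e-01  a ← 19.372163 − (+8.841e-03/-6.069e-01) = 19.386729
iter 3: u=0.940618  f(a)=+1.053e-05  f'(a)=-6.055e-01  a ← 19.386729 − (+1.053e-05/-6.055e-01) = 19.386747
iter 4: u=0.940617  f(a)=+1.500e-11  f'(a)=-6.055e-01  a ← 19.386747 − (+1.500e-11/-6.055e-01) = 19.386747
iter 5: u=0.940617  f(a)=-1.421e-14  f'(a)=-6.055e-01  a ← 19.386747 − (-1.421e-14/-6.055e-01) = 19.386747
converged: |Δa| < 1e-12 after 5 iterations
sag = a·(cosh(S/(2a)) − 1) = 19.386747·(cosh(0.940617) − 1) = 9.227586
T_max/T_min = cosh(S/(2a)) = 1.475974

a=19.387 sag=9.228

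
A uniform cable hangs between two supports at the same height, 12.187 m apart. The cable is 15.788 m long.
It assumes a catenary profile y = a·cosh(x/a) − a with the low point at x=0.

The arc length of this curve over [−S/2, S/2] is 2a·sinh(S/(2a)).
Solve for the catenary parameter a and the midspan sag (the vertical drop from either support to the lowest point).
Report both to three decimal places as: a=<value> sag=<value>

a=4.767 sag=4.455

seed: a₀ = √(S³/(24(L−S))) = √(12.187³/(24·3.601)) = 4.576443
iter 1: u=1.331493  f(a)=+3.330e-01  f'(a)=-1.871e+00  a ← 4.576443 − (+3.330e-01/-1.871e+00) = 4.754435
iter 2: u=1.281646  f(a)=+2.041e-02  f'(a)=-1.648e+00  a ← 4.754435 − (+2.041e-02/-1.648e+00) = 4.766822
iter 3: u=1.278315  f(a)=+8.779e-05  f'(a)=-1.634e+00  a ← 4.766822 − (+8.779e-05/-1.634e+00) = 4.766876
iter 4: u=1.278301  f(a)=+1.639e-09  f'(a)=-1.634e+00  a ← 4.766876 − (+1.639e-09/-1.634e+00) = 4.766876
iter 5: u=1.278301  f(a)=+0.000e+00  f'(a)=-1.634e+00  a ← 4.766876 − (+0.000e+00/-1.634e+00) = 4.766876
converged: |Δa| < 1e-12 after 5 iterations
sag = a·(cosh(S/(2a)) − 1) = 4.766876·(cosh(1.278301) − 1) = 4.454748
T_max/T_min = cosh(S/(2a)) = 1.934522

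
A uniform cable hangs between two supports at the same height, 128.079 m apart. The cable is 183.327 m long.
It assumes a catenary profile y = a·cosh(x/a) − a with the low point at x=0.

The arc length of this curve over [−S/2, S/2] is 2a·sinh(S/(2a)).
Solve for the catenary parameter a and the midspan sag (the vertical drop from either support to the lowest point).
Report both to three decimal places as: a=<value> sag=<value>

seed: a₀ = √(S³/(24(L−S))) = √(128.079³/(24·55.248)) = 39.806408
iter 1: u=1.608774  f(a)=+7.606e+00  f'(a)=-3.564e+00  a ← 39.806408 − (+7.606e+00/-3.564e+00) = 41.940642
iter 2: u=1.526908  f(a)=+6.546e-01  f'(a)=-2.975e+00  a ← 41.940642 − (+6.546e-01/-2.975e+00) = 42.160685
iter 3: u=1.518939  f(a)=+5.856e-03  f'(a)=-2.922e+00  a ← 42.160685 − (+5.856e-03/-2.922e+00) = 42.162689
iter 4: u=1.518867  f(a)=+4.779e-07  f'(a)=-2.921e+00  a ← 42.162689 − (+4.779e-07/-2.921e+00) = 42.162689
iter 5: u=1.518867  f(a)=+0.000e+00  f'(a)=-2.921e+00  a ← 42.162689 − (+0.000e+00/-2.921e+00) = 42.162689
converged: |Δa| < 1e-12 after 5 iterations
sag = a·(cosh(S/(2a)) − 1) = 42.162689·(cosh(1.518867) − 1) = 58.732750
T_max/T_min = cosh(S/(2a)) = 2.393003

a=42.163 sag=58.733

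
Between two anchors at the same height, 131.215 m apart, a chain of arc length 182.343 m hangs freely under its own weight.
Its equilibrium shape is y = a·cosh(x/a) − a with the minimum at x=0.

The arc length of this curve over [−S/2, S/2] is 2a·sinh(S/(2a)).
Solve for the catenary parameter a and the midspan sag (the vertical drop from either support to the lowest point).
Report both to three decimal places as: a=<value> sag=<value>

a=45.220 sag=56.550

seed: a₀ = √(S³/(24(L−S))) = √(131.215³/(24·51.128)) = 42.908191
iter 1: u=1.529020  f(a)=+6.320e+00  f'(a)=-2.989e+00  a ← 42.908191 − (+6.320e+00/-2.989e+00) = 45.022810
iter 2: u=1.457206  f(a)=+4.973e-01  f'(a)=-2.535e+00  a ← 45.022810 − (+4.973e-01/-2.535e+00) = 45.218934
iter 3: u=1.450886  f(a)=+3.659e-03  f'(a)=-2.498e+00  a ← 45.218934 − (+3.659e-03/-2.498e+00) = 45.220399
iter 4: u=1.450839  f(a)=+2.013e-07  f'(a)=-2.498e+00  a ← 45.220399 − (+2.013e-07/-2.498e+00) = 45.220399
iter 5: u=1.450839  f(a)=+2.842e-14  f'(a)=-2.498e+00  a ← 45.220399 − (+2.842e-14/-2.498e+00) = 45.220399
converged: |Δa| < 1e-12 after 5 iterations
sag = a·(cosh(S/(2a)) − 1) = 45.220399·(cosh(1.450839) − 1) = 56.549571
T_max/T_min = cosh(S/(2a)) = 2.250532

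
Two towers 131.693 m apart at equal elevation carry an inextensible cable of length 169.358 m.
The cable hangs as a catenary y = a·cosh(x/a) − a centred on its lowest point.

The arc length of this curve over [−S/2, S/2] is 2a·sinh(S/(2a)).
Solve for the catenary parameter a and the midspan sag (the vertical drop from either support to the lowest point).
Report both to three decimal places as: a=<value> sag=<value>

a=52.294 sag=47.231

seed: a₀ = √(S³/(24(L−S))) = √(131.693³/(24·37.665)) = 50.265433
iter 1: u=1.309976  f(a)=+3.367e+00  f'(a)=-1.772e+00  a ← 50.265433 − (+3.367e+00/-1.772e+00) = 52.165430
iter 2: u=1.262263  f(a)=+2.003e-01  f'(a)=-1.567e+00  a ← 52.165430 − (+2.003e-01/-1.567e+00) = 52.293272
iter 3: u=1.259177  f(a)=+8.083e-04  f'(a)=-1.554e+00  a ← 52.293272 − (+8.083e-04/-1.554e+00) = 52.293792
iter 4: u=1.259165  f(a)=+1.328e-08  f'(a)=-1.554e+00  a ← 52.293792 − (+1.328e-08/-1.554e+00) = 52.293792
iter 5: u=1.259165  f(a)=-2.842e-14  f'(a)=-1.554e+00  a ← 52.293792 − (-2.842e-14/-1.554e+00) = 52.293792
converged: |Δa| < 1e-12 after 5 iterations
sag = a·(cosh(S/(2a)) − 1) = 52.293792·(cosh(1.259165) − 1) = 47.230947
T_max/T_min = cosh(S/(2a)) = 1.903185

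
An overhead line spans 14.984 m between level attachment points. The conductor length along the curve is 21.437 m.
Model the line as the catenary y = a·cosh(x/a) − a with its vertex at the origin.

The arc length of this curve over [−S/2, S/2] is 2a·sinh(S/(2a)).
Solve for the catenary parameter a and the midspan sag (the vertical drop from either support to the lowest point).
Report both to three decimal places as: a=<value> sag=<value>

a=4.936 sag=6.864

seed: a₀ = √(S³/(24(L−S))) = √(14.984³/(24·6.453)) = 4.660743
iter 1: u=1.607469  f(a)=+8.869e-01  f'(a)=-3.554e+00  a ← 4.660743 − (+8.869e-01/-3.554e+00) = 4.910298
iter 2: u=1.525773  f(a)=+7.621e-02  f'(a)=-2.967e+00  a ← 4.910298 − (+7.621e-02/-2.967e+00) = 4.935984
iter 3: u=1.517833  f(a)=+6.797e-04  f'(a)=-2.914e+00  a ← 4.935984 − (+6.797e-04/-2.914e+00) = 4.936217
iter 4: u=1.517761  f(a)=+5.512e-08  f'(a)=-2.914e+00  a ← 4.936217 − (+5.512e-08/-2.914e+00) = 4.936217
iter 5: u=1.517761  f(a)=+3.553e-15  f'(a)=-2.914e+00  a ← 4.936217 − (+3.553e-15/-2.914e+00) = 4.936217
converged: |Δa| < 1e-12 after 5 iterations
sag = a·(cosh(S/(2a)) − 1) = 4.936217·(cosh(1.517761) − 1) = 6.864312
T_max/T_min = cosh(S/(2a)) = 2.390602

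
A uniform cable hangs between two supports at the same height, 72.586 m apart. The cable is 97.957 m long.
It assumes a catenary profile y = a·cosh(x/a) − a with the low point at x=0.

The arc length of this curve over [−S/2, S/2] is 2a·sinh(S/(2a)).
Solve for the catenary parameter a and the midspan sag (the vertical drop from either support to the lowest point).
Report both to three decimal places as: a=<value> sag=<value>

seed: a₀ = √(S³/(24(L−S))) = √(72.586³/(24·25.371)) = 25.061374
iter 1: u=1.448165  f(a)=+2.797e+00  f'(a)=-2.482e+00  a ← 25.061374 − (+2.797e+00/-2.482e+00) = 26.188174
iter 2: u=1.385855  f(a)=+1.997e-01  f'(a)=-2.139e+00  a ← 26.188174 − (+1.997e-01/-2.139e+00) = 26.281520
iter 3: u=1.380932  f(a)=+1.191e-03  f'(a)=-2.114e+00  a ← 26.281520 − (+1.191e-03/-2.114e+00) = 26.282084
iter 4: u=1.380903  f(a)=+4.293e-08  f'(a)=-2.114e+00  a ← 26.282084 − (+4.293e-08/-2.114e+00) = 26.282084
iter 5: u=1.380903  f(a)=-1.421e-14  f'(a)=-2.114e+00  a ← 26.282084 − (-1.421e-14/-2.114e+00) = 26.282084
converged: |Δa| < 1e-12 after 5 iterations
sag = a·(cosh(S/(2a)) − 1) = 26.282084·(cosh(1.380903) − 1) = 29.302459
T_max/T_min = cosh(S/(2a)) = 2.114921

a=26.282 sag=29.302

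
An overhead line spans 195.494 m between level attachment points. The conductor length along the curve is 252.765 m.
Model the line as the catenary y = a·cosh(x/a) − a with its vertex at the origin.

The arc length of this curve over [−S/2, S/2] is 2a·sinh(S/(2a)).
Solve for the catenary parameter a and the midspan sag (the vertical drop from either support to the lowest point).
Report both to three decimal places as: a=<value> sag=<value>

a=76.770 sag=71.102

seed: a₀ = √(S³/(24(L−S))) = √(195.494³/(24·57.271)) = 73.727099
iter 1: u=1.325795  f(a)=+5.249e+00  f'(a)=-1.844e+00  a ← 73.727099 − (+5.249e+00/-1.844e+00) = 76.573155
iter 2: u=1.276518  f(a)=+3.193e-01  f'(a)=-1.626e+00  a ← 76.573155 − (+3.193e-01/-1.626e+00) = 76.769472
iter 3: u=1.273254  f(a)=+1.350e-03  f'(a)=-1.613e+00  a ← 76.769472 − (+1.350e-03/-1.613e+00) = 76.770309
iter 4: u=1.273240  f(a)=+2.437e-08  f'(a)=-1.612e+00  a ← 76.770309 − (+2.437e-08/-1.612e+00) = 76.770309
iter 5: u=1.273240  f(a)=+2.842e-14  f'(a)=-1.612e+00  a ← 76.770309 − (+2.842e-14/-1.612e+00) = 76.770309
converged: |Δa| < 1e-12 after 5 iterations
sag = a·(cosh(S/(2a)) − 1) = 76.770309·(cosh(1.273240) − 1) = 71.101989
T_max/T_min = cosh(S/(2a)) = 1.926165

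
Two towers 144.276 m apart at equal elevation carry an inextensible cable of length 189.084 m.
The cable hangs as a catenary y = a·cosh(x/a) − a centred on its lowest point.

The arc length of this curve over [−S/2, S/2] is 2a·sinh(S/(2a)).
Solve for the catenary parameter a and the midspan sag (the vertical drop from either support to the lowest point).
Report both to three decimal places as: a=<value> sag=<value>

a=55.150 sag=54.302

seed: a₀ = √(S³/(24(L−S))) = √(144.276³/(24·44.808)) = 52.845467
iter 1: u=1.365075  f(a)=+4.365e+00  f'(a)=-2.034e+00  a ← 52.845467 − (+4.365e+00/-2.034e+00) = 54.991885
iter 2: u=1.311794  f(a)=+2.800e-01  f'(a)=-1.780e+00  a ← 54.991885 − (+2.800e-01/-1.780e+00) = 55.149177
iter 3: u=1.308052  f(a)=+1.327e-03  f'(a)=-1.763e+00  a ← 55.149177 − (+1.327e-03/-1.763e+00) = 55.149929
iter 4: u=1.308034  f(a)=+3.013e-08  f'(a)=-1.763e+00  a ← 55.149929 − (+3.013e-08/-1.763e+00) = 55.149929
iter 5: u=1.308034  f(a)=+0.000e+00  f'(a)=-1.763e+00  a ← 55.149929 − (+0.000e+00/-1.763e+00) = 55.149929
converged: |Δa| < 1e-12 after 5 iterations
sag = a·(cosh(S/(2a)) − 1) = 55.149929·(cosh(1.308034) − 1) = 54.301907
T_max/T_min = cosh(S/(2a)) = 1.984623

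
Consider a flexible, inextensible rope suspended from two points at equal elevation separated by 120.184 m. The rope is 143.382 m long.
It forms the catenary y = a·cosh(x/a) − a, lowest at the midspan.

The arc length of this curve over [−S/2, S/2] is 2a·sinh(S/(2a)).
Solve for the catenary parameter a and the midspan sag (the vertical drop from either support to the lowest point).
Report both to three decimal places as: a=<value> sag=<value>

seed: a₀ = √(S³/(24(L−S))) = √(120.184³/(24·23.198)) = 55.839187
iter 1: u=1.076162  f(a)=+1.381e+00  f'(a)=-9.312e-01  a ← 55.839187 − (+1.381e+00/-9.312e-01) = 57.322200
iter 2: u=1.048320  f(a)=+5.693e-02  f'(a)=-8.558e-01  a ← 57.322200 − (+5.693e-02/-8.558e-01) = 57.388716
iter 3: u=1.047105  f(a)=+1.060e-04  f'(a)=-8.527e-01  a ← 57.388716 − (+1.060e-04/-8.527e-01) = 57.388840
iter 4: u=1.047103  f(a)=+3.685e-10  f'(a)=-8.527e-01  a ← 57.388840 − (+3.685e-10/-8.527e-01) = 57.388840
iter 5: u=1.047103  f(a)=+2.842e-14  f'(a)=-8.527e-01  a ← 57.388840 − (+2.842e-14/-8.527e-01) = 57.388840
converged: |Δa| < 1e-12 after 5 iterations
sag = a·(cosh(S/(2a)) − 1) = 57.388840·(cosh(1.047103) − 1) = 34.442954
T_max/T_min = cosh(S/(2a)) = 1.600168

a=57.389 sag=34.443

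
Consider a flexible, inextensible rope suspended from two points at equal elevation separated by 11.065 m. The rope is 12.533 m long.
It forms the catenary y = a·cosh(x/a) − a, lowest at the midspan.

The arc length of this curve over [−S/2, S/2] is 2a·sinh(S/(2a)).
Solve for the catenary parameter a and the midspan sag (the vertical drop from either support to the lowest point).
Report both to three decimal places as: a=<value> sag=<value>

seed: a₀ = √(S³/(24(L−S))) = √(11.065³/(24·1.468)) = 6.200954
iter 1: u=0.892201  f(a)=+5.955e-02  f'(a)=-5.123e-01  a ← 6.200954 − (+5.955e-02/-5.123e-01) = 6.317201
iter 2: u=0.875783  f(a)=+1.716e-03  f'(a)=-4.831e-01  a ← 6.317201 − (+1.716e-03/-4.831e-01) = 6.320752
iter 3: u=0.875291  f(a)=+1.518e-06  f'(a)=-4.823e-01  a ← 6.320752 − (+1.518e-06/-4.823e-01) = 6.320755
iter 4: u=0.875291  f(a)=+1.190e-12  f'(a)=-4.823e-01  a ← 6.320755 − (+1.190e-12/-4.823e-01) = 6.320755
converged: |Δa| < 1e-12 after 4 iterations
sag = a·(cosh(S/(2a)) − 1) = 6.320755·(cosh(0.875291) − 1) = 2.579861
T_max/T_min = cosh(S/(2a)) = 1.408157

a=6.321 sag=2.580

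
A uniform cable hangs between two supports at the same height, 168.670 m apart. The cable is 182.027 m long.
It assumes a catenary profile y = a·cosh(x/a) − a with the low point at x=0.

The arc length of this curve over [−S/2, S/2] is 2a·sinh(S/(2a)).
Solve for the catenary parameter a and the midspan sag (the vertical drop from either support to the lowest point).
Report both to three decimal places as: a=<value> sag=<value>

a=123.775 sag=29.860

seed: a₀ = √(S³/(24(L−S))) = √(168.670³/(24·13.357)) = 122.347946
iter 1: u=0.689305  f(a)=+3.209e-01  f'(a)=-2.289e-01  a ← 122.347946 − (+3.209e-01/-2.289e-01) = 123.750049
iter 2: u=0.681495  f(a)=+5.600e-03  f'(a)=-2.210e-01  a ← 123.750049 − (+5.600e-03/-2.210e-01) = 123.775393
iter 3: u=0.681355  f(a)=+1.773e-06  f'(a)=-2.208e-01  a ← 123.775393 − (+1.773e-06/-2.208e-01) = 123.775401
iter 4: u=0.681355  f(a)=+1.705e-13  f'(a)=-2.208e-01  a ← 123.775401 − (+1.705e-13/-2.208e-01) = 123.775401
converged: |Δa| < 1e-12 after 4 iterations
sag = a·(cosh(S/(2a)) − 1) = 123.775401·(cosh(0.681355) − 1) = 29.859904
T_max/T_min = cosh(S/(2a)) = 1.241243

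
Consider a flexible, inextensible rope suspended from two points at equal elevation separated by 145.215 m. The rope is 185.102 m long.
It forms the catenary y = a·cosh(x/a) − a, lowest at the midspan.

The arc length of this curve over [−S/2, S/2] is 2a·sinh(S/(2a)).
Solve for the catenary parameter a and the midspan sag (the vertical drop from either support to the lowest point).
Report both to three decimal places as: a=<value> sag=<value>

a=58.755 sag=50.871

seed: a₀ = √(S³/(24(L−S))) = √(145.215³/(24·39.887)) = 56.558243
iter 1: u=1.283765  f(a)=+3.419e+00  f'(a)=-1.657e+00  a ← 56.558243 − (+3.419e+00/-1.657e+00) = 58.621422
iter 2: u=1.238583  f(a)=+1.960e-01  f'(a)=-1.472e+00  a ← 58.621422 − (+1.960e-01/-1.472e+00) = 58.754556
iter 3: u=1.235777  f(a)=+7.306e-04  f'(a)=-1.461e+00  a ← 58.754556 − (+7.306e-04/-1.461e+00) = 58.755056
iter 4: u=1.235766  f(a)=+1.024e-08  f'(a)=-1.461e+00  a ← 58.755056 − (+1.024e-08/-1.461e+00) = 58.755056
iter 5: u=1.235766  f(a)=+0.000e+00  f'(a)=-1.461e+00  a ← 58.755056 − (+0.000e+00/-1.461e+00) = 58.755056
converged: |Δa| < 1e-12 after 5 iterations
sag = a·(cosh(S/(2a)) − 1) = 58.755056·(cosh(1.235766) − 1) = 50.870872
T_max/T_min = cosh(S/(2a)) = 1.865813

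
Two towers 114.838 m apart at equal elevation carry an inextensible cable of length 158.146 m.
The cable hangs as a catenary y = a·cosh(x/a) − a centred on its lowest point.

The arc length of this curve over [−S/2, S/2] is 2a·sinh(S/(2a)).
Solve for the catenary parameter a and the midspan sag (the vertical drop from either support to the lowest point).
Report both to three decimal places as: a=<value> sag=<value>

seed: a₀ = √(S³/(24(L−S))) = √(114.838³/(24·43.308)) = 38.171458
iter 1: u=1.504239  f(a)=+5.172e+00  f'(a)=-2.826e+00  a ← 38.171458 − (+5.172e+00/-2.826e+00) = 40.001762
iter 2: u=1.435412  f(a)=+3.953e-01  f'(a)=-2.409e+00  a ← 40.001762 − (+3.953e-01/-2.409e+00) = 40.165845
iter 3: u=1.429548  f(a)=+2.731e-03  f'(a)=-2.376e+00  a ← 40.165845 − (+2.731e-03/-2.376e+00) = 40.166995
iter 4: u=1.429507  f(a)=+1.323e-07  f'(a)=-2.376e+00  a ← 40.166995 − (+1.323e-07/-2.376e+00) = 40.166995
iter 5: u=1.429507  f(a)=+2.842e-14  f'(a)=-2.376e+00  a ← 40.166995 − (+2.842e-14/-2.376e+00) = 40.166995
converged: |Δa| < 1e-12 after 5 iterations
sag = a·(cosh(S/(2a)) − 1) = 40.166995·(cosh(1.429507) − 1) = 48.523066
T_max/T_min = cosh(S/(2a)) = 2.208033

a=40.167 sag=48.523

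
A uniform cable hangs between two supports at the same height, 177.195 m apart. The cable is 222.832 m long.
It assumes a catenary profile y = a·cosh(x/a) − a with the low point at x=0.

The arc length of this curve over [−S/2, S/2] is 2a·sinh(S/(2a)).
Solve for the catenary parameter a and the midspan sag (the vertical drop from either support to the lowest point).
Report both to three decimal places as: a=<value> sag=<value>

a=73.876 sag=59.807

seed: a₀ = √(S³/(24(L−S))) = √(177.195³/(24·45.637)) = 71.271029
iter 1: u=1.243107  f(a)=+3.659e+00  f'(a)=-1.490e+00  a ← 71.271029 − (+3.659e+00/-1.490e+00) = 73.726883
iter 2: u=1.201699  f(a)=+1.976e-01  f'(a)=-1.333e+00  a ← 73.726883 − (+1.976e-01/-1.333e+00) = 73.875154
iter 3: u=1.199287  f(a)=+6.494e-04  f'(a)=-1.324e+00  a ← 73.875154 − (+6.494e-04/-1.324e+00) = 73.875644
iter 4: u=1.199279  f(a)=+7.062e-09  f'(a)=-1.324e+00  a ← 73.875644 − (+7.062e-09/-1.324e+00) = 73.875644
iter 5: u=1.199279  f(a)=-5.684e-14  f'(a)=-1.324e+00  a ← 73.875644 − (-5.684e-14/-1.324e+00) = 73.875644
converged: |Δa| < 1e-12 after 5 iterations
sag = a·(cosh(S/(2a)) − 1) = 73.875644·(cosh(1.199279) − 1) = 59.807324
T_max/T_min = cosh(S/(2a)) = 1.809568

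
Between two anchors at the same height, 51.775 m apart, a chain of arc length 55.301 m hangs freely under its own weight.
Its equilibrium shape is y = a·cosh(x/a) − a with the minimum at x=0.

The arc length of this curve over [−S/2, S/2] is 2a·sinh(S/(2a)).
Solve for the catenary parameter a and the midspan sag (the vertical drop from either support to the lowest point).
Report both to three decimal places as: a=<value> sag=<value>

seed: a₀ = √(S³/(24(L−S))) = √(51.775³/(24·3.526)) = 40.497982
iter 1: u=0.639229  f(a)=+7.274e-02  f'(a)=-1.814e-01  a ← 40.497982 − (+7.274e-02/-1.814e-01) = 40.899100
iter 2: u=0.632960  f(a)=+1.095e-03  f'(a)=-1.759e-01  a ← 40.899100 − (+1.095e-03/-1.759e-01) = 40.905324
iter 3: u=0.632864  f(a)=+2.565e-07  f'(a)=-1.758e-01  a ← 40.905324 − (+2.565e-07/-1.758e-01) = 40.905325
iter 4: u=0.632864  f(a)=+1.421e-14  f'(a)=-1.758e-01  a ← 40.905325 − (+1.421e-14/-1.758e-01) = 40.905325
converged: |Δa| < 1e-12 after 4 iterations
sag = a·(cosh(S/(2a)) − 1) = 40.905325·(cosh(0.632864) − 1) = 8.468714
T_max/T_min = cosh(S/(2a)) = 1.207032

a=40.905 sag=8.469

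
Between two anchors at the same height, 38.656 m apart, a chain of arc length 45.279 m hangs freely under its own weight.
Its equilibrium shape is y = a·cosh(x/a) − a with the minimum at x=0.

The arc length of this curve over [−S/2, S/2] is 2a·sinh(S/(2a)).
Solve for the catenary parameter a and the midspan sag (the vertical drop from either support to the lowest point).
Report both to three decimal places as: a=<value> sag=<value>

a=19.535 sag=10.368

seed: a₀ = √(S³/(24(L−S))) = √(38.656³/(24·6.623)) = 19.063049
iter 1: u=1.013899  f(a)=+3.489e-01  f'(a)=-7.690e-01  a ← 19.063049 − (+3.489e-01/-7.690e-01) = 19.516744
iter 2: u=0.990329  f(a)=+1.284e-02  f'(a)=-7.133e-01  a ← 19.516744 − (+1.284e-02/-7.133e-01) = 19.534750
iter 3: u=0.989416  f(a)=+1.888e-05  f'(a)=-7.112e-01  a ← 19.534750 − (+1.888e-05/-7.112e-01) = 19.534777
iter 4: u=0.989415  f(a)=+4.093e-11  f'(a)=-7.112e-01  a ← 19.534777 − (+4.093e-11/-7.112e-01) = 19.534777
iter 5: u=0.989415  f(a)=+7.105e-15  f'(a)=-7.112e-01  a ← 19.534777 − (+7.105e-15/-7.112e-01) = 19.534777
converged: |Δa| < 1e-12 after 5 iterations
sag = a·(cosh(S/(2a)) − 1) = 19.534777·(cosh(0.989415) − 1) = 10.367639
T_max/T_min = cosh(S/(2a)) = 1.530727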